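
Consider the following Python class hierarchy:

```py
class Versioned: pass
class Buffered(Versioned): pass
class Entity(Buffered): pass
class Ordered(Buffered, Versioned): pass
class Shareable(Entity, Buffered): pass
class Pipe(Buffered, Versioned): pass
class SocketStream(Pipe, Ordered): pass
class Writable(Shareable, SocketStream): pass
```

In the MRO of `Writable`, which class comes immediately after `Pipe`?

L[Writable] = Writable + merge(L[Shareable], L[SocketStream], [Shareable SocketStream])
  take Shareable:  [Shareable Entity Buffered Versioned object] + [SocketStream Pipe Ordered Buffered Versioned object] + [Shareable SocketStream]
  take Entity:  [Entity Buffered Versioned object] + [SocketStream Pipe Ordered Buffered Versioned object] + [SocketStream]
  take SocketStream:  [Buffered Versioned object] + [SocketStream Pipe Ordered Buffered Versioned object] + [SocketStream]
  take Pipe:  [Buffered Versioned object] + [Pipe Ordered Buffered Versioned object]
  take Ordered:  [Buffered Versioned object] + [Ordered Buffered Versioned object]
  take Buffered:  [Buffered Versioned object] + [Buffered Versioned object]
  take Versioned:  [Versioned object] + [Versioned object]
  take object:  [object] + [object]
MRO: Writable Shareable Entity SocketStream Pipe Ordered Buffered Versioned object
Pipe is at position 4; next is Ordered.

Ordered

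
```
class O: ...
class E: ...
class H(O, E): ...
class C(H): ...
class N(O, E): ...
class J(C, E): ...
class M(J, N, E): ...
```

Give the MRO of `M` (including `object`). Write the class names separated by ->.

L[M] = M + merge(L[J], L[N], L[E], [J N E])
  take J:  [J C H O E object] + [N O E object] + [E object] + [J N E]
  take C:  [C H O E object] + [N O E object] + [E object] + [N E]
  take H:  [H O E object] + [N O E object] + [E object] + [N E]
  take N:  [O E object] + [N O E object] + [E object] + [N E]
  take O:  [O E object] + [O E object] + [E object] + [E]
  take E:  [E object] + [E object] + [E object] + [E]
  take object:  [object] + [object] + [object]

M -> J -> C -> H -> N -> O -> E -> object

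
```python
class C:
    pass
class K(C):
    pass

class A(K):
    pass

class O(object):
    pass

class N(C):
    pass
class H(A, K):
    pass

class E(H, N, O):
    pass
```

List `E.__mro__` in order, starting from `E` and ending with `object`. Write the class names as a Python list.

[E, H, A, K, N, C, O, object]

L[E] = E + merge(L[H], L[N], L[O], [H N O])
  take H:  [H A K C object] + [N C object] + [O object] + [H N O]
  take A:  [A K C object] + [N C object] + [O object] + [N O]
  take K:  [K C object] + [N C object] + [O object] + [N O]
  take N:  [C object] + [N C object] + [O object] + [N O]
  take C:  [C object] + [C object] + [O object] + [O]
  take O:  [object] + [object] + [O object] + [O]
  take object:  [object] + [object] + [object]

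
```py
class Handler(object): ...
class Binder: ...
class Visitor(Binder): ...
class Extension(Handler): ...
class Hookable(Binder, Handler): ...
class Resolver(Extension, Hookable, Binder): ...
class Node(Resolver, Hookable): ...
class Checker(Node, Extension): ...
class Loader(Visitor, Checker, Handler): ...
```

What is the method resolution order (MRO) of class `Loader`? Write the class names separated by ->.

L[Loader] = Loader + merge(L[Visitor], L[Checker], L[Handler], [Visitor Checker Handler])
  take Visitor:  [Visitor Binder object] + [Checker Node Resolver Extension Hookable Binder Handler object] + [Handler object] + [Visitor Checker Handler]
  take Checker:  [Binder object] + [Checker Node Resolver Extension Hookable Binder Handler object] + [Handler object] + [Checker Handler]
  take Node:  [Binder object] + [Node Resolver Extension Hookable Binder Handler object] + [Handler object] + [Handler]
  take Resolver:  [Binder object] + [Resolver Extension Hookable Binder Handler object] + [Handler object] + [Handler]
  take Extension:  [Binder object] + [Extension Hookable Binder Handler object] + [Handler object] + [Handler]
  take Hookable:  [Binder object] + [Hookable Binder Handler object] + [Handler object] + [Handler]
  take Binder:  [Binder object] + [Binder Handler object] + [Handler object] + [Handler]
  take Handler:  [object] + [Handler object] + [Handler object] + [Handler]
  take object:  [object] + [object] + [object]

Loader -> Visitor -> Checker -> Node -> Resolver -> Extension -> Hookable -> Binder -> Handler -> object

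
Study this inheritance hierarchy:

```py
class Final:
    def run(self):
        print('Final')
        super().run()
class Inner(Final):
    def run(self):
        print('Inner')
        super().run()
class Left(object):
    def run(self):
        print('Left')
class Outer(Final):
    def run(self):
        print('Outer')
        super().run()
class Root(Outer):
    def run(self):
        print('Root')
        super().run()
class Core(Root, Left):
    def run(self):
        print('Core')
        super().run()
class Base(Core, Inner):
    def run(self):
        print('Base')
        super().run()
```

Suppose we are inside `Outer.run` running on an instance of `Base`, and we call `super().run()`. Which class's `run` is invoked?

Inner

L[Base] = Base + merge(L[Core], L[Inner], [Core Inner])
  take Core:  [Core Root Outer Final Left object] + [Inner Final object] + [Core Inner]
  take Root:  [Root Outer Final Left object] + [Inner Final object] + [Inner]
  take Outer:  [Outer Final Left object] + [Inner Final object] + [Inner]
  take Inner:  [Final Left object] + [Inner Final object] + [Inner]
  take Final:  [Final Left object] + [Final object]
  take Left:  [Left object] + [object]
  take object:  [object] + [object]
MRO: Base Core Root Outer Inner Final Left object
super() in Outer.run on a Base instance goes to the class after Outer in Base's MRO: Inner.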